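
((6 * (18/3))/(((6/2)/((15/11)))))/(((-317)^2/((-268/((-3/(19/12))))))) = 25460/1105379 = 0.02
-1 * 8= -8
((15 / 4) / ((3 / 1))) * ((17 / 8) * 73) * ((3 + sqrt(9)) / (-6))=-193.91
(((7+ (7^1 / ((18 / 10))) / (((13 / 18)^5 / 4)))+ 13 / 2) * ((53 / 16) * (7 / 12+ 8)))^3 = 18288490081.64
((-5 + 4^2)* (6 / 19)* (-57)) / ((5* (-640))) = 0.06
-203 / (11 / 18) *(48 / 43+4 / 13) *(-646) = 1878945264 / 6149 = 305569.24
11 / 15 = 0.73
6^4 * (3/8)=486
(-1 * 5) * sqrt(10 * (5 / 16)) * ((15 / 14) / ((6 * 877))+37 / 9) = -22715425 * sqrt(2) / 884016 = -36.34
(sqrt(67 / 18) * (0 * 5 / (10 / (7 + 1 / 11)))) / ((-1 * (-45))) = 0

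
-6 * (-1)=6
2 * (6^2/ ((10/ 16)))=576/ 5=115.20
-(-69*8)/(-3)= -184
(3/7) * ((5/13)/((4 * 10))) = 3/728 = 0.00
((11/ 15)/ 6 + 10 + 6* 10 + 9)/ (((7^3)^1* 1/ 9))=7121/ 3430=2.08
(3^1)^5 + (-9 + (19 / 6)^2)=8785 / 36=244.03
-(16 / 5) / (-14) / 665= 8 / 23275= 0.00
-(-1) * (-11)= -11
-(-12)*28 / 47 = 336 / 47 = 7.15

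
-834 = -834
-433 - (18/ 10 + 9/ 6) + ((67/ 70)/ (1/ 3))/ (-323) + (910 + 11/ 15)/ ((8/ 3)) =-1714451/ 18088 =-94.78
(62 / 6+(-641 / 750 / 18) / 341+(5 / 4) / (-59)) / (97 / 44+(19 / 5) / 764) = 267477193223 / 57311440650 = 4.67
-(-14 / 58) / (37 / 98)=686 / 1073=0.64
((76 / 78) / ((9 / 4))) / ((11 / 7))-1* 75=-288511 / 3861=-74.72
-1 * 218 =-218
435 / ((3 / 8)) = 1160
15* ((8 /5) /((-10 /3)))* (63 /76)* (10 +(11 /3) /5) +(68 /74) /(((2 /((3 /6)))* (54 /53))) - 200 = -500786309 /1898100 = -263.84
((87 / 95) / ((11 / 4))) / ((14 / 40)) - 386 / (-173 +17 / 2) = 32396 / 9823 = 3.30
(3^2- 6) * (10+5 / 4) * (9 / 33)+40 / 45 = 3997 / 396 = 10.09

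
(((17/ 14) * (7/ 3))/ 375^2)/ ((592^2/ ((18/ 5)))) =17/ 82140000000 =0.00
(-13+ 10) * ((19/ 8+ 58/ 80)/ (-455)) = 93/ 4550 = 0.02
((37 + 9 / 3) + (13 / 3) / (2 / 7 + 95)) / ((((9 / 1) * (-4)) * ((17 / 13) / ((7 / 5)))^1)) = -1.19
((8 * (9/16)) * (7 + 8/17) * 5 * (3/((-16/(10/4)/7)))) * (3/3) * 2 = -600075/544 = -1103.08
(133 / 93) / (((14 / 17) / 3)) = 323 / 62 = 5.21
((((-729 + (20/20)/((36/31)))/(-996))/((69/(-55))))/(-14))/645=288343/4468159584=0.00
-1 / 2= -0.50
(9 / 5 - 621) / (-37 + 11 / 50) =10320 / 613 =16.84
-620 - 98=-718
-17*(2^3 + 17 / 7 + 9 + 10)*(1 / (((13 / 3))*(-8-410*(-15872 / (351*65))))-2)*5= 4428186197 / 885500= 5000.77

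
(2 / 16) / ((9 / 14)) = 7 / 36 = 0.19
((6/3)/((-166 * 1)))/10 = -1/830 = -0.00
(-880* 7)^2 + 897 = 37946497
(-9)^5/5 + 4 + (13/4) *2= -117993/10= -11799.30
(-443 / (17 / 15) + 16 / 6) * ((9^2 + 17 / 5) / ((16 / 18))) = -12532767 / 340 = -36861.08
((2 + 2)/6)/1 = 2/3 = 0.67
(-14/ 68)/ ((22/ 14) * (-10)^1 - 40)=49/ 13260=0.00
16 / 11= 1.45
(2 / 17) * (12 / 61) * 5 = 0.12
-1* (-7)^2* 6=-294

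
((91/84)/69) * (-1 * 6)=-13/138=-0.09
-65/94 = -0.69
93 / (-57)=-31 / 19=-1.63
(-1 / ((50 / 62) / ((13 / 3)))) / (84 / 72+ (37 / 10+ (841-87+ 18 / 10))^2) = -0.00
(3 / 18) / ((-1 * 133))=-1 / 798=-0.00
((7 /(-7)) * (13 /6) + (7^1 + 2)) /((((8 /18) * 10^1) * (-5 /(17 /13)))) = -2091 /5200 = -0.40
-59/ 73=-0.81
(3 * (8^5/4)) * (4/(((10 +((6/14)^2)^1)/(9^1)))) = 43352064/499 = 86877.88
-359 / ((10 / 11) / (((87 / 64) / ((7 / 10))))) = -343563 / 448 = -766.88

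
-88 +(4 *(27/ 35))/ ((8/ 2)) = -3053/ 35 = -87.23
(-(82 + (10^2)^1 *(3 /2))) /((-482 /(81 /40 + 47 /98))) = 142361 /118090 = 1.21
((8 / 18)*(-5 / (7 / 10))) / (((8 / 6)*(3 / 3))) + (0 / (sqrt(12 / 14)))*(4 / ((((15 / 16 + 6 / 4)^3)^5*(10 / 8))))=-2.38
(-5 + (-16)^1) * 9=-189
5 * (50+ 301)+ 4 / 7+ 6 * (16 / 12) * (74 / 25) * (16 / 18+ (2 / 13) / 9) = 36384589 / 20475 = 1777.03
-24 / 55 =-0.44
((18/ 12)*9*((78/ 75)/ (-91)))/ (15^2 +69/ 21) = -27/ 39950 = -0.00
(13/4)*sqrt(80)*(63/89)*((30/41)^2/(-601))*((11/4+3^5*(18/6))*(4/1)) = -53.65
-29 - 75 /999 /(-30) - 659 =-1374619 /1998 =-688.00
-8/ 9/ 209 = -8/ 1881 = -0.00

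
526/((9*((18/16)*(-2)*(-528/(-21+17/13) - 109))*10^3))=16/50625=0.00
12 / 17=0.71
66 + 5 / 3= 203 / 3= 67.67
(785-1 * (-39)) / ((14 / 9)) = 3708 / 7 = 529.71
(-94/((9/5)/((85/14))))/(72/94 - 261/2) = 375530/153657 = 2.44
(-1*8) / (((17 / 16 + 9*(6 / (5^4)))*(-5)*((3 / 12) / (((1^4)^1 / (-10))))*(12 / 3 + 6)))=-640 / 11489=-0.06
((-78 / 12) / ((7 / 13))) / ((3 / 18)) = -507 / 7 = -72.43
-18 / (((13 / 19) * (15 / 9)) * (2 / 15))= -1539 / 13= -118.38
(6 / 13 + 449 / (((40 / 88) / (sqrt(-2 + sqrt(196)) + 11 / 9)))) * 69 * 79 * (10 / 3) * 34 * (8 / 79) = 8840316064 / 117 + 123593536 * sqrt(3) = 289628540.80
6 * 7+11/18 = 767/18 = 42.61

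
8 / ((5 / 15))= 24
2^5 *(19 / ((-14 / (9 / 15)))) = -912 / 35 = -26.06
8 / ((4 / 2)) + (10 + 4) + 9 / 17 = 315 / 17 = 18.53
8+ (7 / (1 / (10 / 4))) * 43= 1521 / 2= 760.50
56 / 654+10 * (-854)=-2792552 / 327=-8539.91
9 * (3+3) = 54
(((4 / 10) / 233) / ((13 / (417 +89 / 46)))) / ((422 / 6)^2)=173439 / 15508222535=0.00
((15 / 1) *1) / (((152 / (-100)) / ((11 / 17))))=-4125 / 646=-6.39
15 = 15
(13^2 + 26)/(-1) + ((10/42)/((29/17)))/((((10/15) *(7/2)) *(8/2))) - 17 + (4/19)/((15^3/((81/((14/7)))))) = -2861658021/13499500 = -211.98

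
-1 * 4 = -4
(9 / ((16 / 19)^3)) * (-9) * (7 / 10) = -3889053 / 40960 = -94.95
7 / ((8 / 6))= 5.25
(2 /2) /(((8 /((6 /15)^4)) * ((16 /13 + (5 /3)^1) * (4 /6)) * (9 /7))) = 91 /70625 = 0.00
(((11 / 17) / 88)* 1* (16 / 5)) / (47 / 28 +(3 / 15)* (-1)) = 56 / 3519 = 0.02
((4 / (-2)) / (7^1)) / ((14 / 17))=-17 / 49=-0.35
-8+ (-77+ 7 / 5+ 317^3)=159274647 / 5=31854929.40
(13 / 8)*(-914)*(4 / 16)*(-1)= 5941 / 16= 371.31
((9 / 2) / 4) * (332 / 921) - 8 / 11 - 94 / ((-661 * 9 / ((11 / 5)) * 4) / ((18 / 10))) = -17081458 / 55804925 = -0.31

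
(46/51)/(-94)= -0.01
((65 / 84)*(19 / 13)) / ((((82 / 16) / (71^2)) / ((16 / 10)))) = 1532464 / 861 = 1779.87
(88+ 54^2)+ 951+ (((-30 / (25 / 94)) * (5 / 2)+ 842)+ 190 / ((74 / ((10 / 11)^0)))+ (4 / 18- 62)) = 1483778 / 333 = 4455.79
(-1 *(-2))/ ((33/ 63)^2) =882/ 121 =7.29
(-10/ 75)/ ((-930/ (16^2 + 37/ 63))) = 3233/ 87885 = 0.04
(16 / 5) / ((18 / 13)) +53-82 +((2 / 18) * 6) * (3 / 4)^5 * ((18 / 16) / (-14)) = -68902949 / 2580480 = -26.70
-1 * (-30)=30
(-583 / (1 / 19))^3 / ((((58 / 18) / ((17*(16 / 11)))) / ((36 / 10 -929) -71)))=1506915564657563808 / 145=10392521135569405.57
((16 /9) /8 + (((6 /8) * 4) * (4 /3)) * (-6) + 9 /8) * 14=-317.14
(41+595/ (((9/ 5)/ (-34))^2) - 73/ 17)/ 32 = 73093511/ 11016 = 6635.21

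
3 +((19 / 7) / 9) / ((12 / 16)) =643 / 189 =3.40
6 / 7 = 0.86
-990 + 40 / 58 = -28690 / 29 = -989.31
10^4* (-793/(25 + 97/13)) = -51545000/211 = -244289.10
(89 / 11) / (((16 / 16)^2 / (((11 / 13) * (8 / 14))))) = 356 / 91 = 3.91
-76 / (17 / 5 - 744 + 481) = 190 / 649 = 0.29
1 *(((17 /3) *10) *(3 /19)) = 170 /19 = 8.95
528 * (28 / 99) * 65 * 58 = 1688960 / 3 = 562986.67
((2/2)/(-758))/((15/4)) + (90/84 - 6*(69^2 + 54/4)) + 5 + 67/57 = -14436440539/504070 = -28639.75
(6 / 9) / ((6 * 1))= 1 / 9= 0.11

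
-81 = -81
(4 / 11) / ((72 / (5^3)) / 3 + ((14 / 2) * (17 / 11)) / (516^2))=133128000 / 70306459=1.89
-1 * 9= -9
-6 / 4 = -3 / 2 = -1.50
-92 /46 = -2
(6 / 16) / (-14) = -3 / 112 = -0.03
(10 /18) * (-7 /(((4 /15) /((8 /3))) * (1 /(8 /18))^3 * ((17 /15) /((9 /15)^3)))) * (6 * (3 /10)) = -896 /765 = -1.17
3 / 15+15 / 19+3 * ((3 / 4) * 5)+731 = 282431 / 380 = 743.24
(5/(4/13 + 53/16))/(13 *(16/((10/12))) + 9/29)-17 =-463719037/27286461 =-16.99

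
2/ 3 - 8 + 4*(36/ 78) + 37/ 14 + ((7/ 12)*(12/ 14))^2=-2833/ 1092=-2.59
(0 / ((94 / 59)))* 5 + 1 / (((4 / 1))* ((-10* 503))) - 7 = -140841 / 20120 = -7.00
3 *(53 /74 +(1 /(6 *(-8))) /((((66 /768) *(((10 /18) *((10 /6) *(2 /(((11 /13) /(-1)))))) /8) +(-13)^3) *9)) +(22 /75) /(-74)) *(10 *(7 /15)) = 840415253363 /84281337075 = 9.97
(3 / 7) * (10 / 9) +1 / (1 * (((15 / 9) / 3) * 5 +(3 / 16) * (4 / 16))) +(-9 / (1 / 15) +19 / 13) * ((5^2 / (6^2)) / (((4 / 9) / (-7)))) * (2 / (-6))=-431759759 / 888342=-486.03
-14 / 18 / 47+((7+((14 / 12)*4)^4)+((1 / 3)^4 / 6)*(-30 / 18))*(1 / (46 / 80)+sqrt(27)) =3337.71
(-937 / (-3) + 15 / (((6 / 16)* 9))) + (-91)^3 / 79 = -6556910 / 711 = -9222.10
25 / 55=5 / 11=0.45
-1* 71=-71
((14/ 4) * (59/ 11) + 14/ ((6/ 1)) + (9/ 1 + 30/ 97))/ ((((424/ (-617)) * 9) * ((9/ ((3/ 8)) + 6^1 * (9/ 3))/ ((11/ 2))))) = -0.64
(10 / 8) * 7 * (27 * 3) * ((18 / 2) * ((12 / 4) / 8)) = 76545 / 32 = 2392.03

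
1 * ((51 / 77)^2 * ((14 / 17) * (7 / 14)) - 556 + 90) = -394549 / 847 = -465.82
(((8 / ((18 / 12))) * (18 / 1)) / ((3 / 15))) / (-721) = -480 / 721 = -0.67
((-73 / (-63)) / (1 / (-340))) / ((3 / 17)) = -421940 / 189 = -2232.49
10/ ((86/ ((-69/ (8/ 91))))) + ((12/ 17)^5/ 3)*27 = -43806026643/ 488430808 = -89.69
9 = 9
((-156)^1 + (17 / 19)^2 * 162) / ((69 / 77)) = -243782 / 8303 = -29.36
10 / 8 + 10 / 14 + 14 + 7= 643 / 28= 22.96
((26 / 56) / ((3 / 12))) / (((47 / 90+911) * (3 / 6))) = 2340 / 574259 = 0.00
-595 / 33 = -18.03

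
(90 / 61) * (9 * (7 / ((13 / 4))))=22680 / 793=28.60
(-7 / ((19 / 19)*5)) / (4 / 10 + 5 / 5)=-1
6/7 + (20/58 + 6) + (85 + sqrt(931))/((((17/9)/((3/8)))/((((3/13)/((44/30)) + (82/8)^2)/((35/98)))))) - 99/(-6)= 318502989 * sqrt(19)/777920 + 9280621529/1857856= 6780.00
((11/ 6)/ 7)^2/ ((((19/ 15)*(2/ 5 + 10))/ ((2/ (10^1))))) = 605/ 580944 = 0.00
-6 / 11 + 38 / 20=149 / 110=1.35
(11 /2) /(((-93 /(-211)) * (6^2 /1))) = 2321 /6696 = 0.35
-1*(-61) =61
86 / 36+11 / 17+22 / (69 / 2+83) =231779 / 71910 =3.22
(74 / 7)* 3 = 222 / 7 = 31.71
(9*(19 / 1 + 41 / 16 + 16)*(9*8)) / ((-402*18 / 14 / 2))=-12621 / 134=-94.19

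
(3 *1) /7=3 /7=0.43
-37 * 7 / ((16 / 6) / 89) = -69153 / 8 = -8644.12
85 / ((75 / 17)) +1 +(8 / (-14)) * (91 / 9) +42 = 2542 / 45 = 56.49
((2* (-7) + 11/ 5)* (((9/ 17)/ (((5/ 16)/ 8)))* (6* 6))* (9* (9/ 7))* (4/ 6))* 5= -132129792/ 595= -222066.88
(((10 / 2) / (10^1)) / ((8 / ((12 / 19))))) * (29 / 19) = 87 / 1444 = 0.06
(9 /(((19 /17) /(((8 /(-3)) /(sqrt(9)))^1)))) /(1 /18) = -2448 /19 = -128.84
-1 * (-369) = 369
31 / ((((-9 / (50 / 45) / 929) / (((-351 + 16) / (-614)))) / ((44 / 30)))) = -212248630 / 74601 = -2845.12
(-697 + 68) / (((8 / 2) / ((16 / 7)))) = -2516 / 7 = -359.43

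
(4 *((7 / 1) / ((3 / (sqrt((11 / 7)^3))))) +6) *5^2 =150 +1100 *sqrt(77) / 21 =609.64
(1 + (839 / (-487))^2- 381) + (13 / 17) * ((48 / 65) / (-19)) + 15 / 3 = -142510027322 / 383027935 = -372.06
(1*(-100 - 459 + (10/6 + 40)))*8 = -12416/3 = -4138.67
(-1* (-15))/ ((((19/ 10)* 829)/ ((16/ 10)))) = 240/ 15751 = 0.02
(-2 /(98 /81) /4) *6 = -243 /98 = -2.48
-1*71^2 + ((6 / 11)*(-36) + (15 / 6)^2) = -222393 / 44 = -5054.39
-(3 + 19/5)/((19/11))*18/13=-6732/1235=-5.45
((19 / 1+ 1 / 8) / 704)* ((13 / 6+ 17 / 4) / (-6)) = -119 / 4096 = -0.03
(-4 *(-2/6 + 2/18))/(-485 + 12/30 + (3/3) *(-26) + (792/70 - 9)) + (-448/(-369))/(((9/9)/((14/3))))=5.66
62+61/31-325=-8092/31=-261.03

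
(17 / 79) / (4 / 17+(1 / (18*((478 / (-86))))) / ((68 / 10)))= 2486556 / 2701879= 0.92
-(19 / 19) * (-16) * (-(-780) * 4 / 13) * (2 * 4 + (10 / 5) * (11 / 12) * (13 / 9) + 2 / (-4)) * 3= 350720 / 3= 116906.67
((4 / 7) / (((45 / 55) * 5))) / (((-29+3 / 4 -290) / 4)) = -704 / 400995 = -0.00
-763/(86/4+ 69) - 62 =-12748/181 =-70.43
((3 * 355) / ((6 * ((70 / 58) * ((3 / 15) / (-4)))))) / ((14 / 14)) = -20590 / 7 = -2941.43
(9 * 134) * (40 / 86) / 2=12060 / 43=280.47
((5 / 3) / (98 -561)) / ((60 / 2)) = -1 / 8334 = -0.00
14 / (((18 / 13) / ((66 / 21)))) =286 / 9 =31.78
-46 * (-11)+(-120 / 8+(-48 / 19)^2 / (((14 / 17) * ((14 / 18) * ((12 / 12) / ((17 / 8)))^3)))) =41506397 / 70756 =586.61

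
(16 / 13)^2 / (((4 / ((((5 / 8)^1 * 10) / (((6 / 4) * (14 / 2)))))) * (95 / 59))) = 9440 / 67431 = 0.14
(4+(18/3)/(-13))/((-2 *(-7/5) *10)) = 23/182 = 0.13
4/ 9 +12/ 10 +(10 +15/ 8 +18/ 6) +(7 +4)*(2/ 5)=7531/ 360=20.92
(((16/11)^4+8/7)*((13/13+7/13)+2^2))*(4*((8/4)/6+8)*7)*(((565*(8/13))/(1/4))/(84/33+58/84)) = 209904113664000/67256761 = 3120937.00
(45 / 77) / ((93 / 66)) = 90 / 217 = 0.41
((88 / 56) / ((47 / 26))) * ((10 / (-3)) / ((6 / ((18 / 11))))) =-0.79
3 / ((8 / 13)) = 39 / 8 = 4.88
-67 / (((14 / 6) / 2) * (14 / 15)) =-61.53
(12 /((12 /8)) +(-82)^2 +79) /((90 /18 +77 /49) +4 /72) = 858186 /835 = 1027.77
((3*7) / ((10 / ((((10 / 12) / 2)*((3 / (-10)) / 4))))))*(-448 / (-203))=-21 / 145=-0.14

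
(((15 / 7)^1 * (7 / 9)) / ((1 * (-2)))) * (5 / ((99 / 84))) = -350 / 99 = -3.54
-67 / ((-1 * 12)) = 67 / 12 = 5.58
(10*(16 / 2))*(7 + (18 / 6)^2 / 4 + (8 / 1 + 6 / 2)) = 1620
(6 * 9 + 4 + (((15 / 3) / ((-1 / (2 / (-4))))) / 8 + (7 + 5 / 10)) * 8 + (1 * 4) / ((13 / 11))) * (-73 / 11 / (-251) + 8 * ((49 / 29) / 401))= 6220488609 / 834799394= 7.45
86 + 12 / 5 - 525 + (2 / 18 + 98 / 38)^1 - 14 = -382963 / 855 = -447.91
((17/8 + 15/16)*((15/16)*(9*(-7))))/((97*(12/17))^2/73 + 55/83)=-81082416555/29085875968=-2.79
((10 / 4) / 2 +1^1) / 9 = 1 / 4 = 0.25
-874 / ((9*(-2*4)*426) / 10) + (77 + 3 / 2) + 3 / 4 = 304937 / 3834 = 79.53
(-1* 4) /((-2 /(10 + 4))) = 28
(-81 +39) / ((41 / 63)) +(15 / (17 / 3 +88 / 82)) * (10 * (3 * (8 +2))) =20499966 / 33989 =603.14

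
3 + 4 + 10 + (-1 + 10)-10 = 16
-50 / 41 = -1.22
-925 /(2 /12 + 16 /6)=-5550 /17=-326.47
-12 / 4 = -3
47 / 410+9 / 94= 2027 / 9635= 0.21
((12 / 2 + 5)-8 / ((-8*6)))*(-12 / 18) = -67 / 9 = -7.44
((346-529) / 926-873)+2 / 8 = -1616699 / 1852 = -872.95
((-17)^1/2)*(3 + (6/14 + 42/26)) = -7803/182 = -42.87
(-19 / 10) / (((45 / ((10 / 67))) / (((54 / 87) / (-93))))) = 38 / 903495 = 0.00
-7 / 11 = -0.64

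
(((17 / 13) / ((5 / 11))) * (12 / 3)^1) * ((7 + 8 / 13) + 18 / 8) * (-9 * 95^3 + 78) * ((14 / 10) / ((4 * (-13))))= 5181624612549 / 219700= 23585000.51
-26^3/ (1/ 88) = -1546688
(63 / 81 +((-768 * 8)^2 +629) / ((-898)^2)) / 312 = 345389113 / 2264382432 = 0.15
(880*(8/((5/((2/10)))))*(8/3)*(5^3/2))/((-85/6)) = -56320/17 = -3312.94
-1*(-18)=18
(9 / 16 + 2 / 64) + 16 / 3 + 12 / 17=10825 / 1632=6.63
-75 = -75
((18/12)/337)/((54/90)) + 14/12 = 1187/1011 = 1.17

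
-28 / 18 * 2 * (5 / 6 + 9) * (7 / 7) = -826 / 27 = -30.59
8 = 8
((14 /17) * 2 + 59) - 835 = -13164 /17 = -774.35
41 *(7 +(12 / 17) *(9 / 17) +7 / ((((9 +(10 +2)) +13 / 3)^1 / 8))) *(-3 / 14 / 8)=-10.53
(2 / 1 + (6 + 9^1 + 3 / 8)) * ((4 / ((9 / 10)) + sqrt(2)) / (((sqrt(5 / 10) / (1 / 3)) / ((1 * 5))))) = 239.93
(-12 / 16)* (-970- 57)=3081 / 4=770.25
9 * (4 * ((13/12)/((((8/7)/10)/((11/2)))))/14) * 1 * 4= 2145/4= 536.25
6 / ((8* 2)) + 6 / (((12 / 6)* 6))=7 / 8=0.88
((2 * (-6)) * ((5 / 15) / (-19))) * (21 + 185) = 824 / 19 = 43.37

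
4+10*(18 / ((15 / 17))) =208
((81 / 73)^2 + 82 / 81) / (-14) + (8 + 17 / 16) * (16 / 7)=124209791 / 6043086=20.55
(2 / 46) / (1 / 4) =4 / 23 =0.17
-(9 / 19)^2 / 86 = -81 / 31046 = -0.00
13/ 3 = 4.33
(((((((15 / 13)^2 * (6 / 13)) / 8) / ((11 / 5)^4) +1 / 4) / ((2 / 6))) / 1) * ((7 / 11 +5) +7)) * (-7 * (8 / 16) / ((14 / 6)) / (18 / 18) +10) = 81.61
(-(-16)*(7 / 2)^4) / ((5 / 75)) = 36015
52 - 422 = -370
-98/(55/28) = -2744/55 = -49.89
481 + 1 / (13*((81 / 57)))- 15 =163585 / 351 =466.05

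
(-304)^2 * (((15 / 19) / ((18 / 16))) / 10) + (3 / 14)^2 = 3813403 / 588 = 6485.38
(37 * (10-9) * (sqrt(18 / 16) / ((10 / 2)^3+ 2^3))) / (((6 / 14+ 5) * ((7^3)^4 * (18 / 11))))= 407 * sqrt(2) / 239841824618928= 0.00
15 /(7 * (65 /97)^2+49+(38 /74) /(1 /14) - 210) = -5221995 /52452344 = -0.10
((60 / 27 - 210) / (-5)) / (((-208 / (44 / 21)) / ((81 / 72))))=-0.47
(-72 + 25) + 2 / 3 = -139 / 3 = -46.33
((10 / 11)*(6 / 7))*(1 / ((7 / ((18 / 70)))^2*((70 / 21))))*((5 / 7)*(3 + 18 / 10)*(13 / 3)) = 151632 / 32353475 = 0.00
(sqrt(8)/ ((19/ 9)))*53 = 954*sqrt(2)/ 19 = 71.01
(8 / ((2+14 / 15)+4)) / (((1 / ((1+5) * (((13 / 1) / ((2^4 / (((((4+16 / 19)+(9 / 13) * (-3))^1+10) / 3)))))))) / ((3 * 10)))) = 709425 / 988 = 718.04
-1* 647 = -647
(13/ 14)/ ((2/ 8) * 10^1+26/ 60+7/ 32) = 0.29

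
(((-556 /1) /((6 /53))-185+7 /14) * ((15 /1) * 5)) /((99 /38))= -14523125 /99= -146698.23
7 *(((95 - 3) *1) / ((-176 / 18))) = -1449 / 22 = -65.86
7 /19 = 0.37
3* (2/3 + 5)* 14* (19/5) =4522/5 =904.40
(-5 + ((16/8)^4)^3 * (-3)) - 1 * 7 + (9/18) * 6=-12297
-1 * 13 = -13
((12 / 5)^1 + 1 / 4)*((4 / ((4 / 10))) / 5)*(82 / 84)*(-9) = -6519 / 140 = -46.56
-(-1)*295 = 295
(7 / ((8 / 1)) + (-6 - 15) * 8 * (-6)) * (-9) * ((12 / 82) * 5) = -1089585 / 164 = -6643.81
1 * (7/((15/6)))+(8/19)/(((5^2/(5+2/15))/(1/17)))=339766/121125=2.81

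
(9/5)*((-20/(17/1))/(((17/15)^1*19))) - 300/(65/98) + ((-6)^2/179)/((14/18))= -40441379208/89442899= -452.15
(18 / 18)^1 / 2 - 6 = -11 / 2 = -5.50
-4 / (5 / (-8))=32 / 5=6.40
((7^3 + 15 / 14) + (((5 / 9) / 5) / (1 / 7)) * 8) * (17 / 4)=750329 / 504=1488.75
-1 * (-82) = 82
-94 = -94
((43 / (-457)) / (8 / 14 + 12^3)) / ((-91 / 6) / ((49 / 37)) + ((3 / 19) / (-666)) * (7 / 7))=4443663 / 934934027500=0.00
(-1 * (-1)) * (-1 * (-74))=74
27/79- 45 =-3528/79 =-44.66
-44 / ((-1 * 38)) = 22 / 19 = 1.16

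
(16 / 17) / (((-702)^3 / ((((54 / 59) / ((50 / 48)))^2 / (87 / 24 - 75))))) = 4096 / 139193957248125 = 0.00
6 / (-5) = -1.20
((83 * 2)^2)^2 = 759333136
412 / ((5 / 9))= 3708 / 5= 741.60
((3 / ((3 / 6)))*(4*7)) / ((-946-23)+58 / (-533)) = -89544 / 516535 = -0.17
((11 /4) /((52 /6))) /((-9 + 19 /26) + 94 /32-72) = -66 /16085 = -0.00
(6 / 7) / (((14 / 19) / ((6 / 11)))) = 342 / 539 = 0.63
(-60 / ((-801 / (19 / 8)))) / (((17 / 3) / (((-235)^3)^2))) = 16000397753984375 / 3026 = 5287639707199.07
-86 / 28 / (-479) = 43 / 6706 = 0.01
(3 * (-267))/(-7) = 801/7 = 114.43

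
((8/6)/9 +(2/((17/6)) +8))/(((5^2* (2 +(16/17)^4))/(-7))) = -0.89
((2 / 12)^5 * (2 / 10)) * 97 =97 / 38880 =0.00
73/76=0.96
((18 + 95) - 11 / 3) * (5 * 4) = 6560 / 3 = 2186.67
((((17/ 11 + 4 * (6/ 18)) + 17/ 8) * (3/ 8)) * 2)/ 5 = 1321/ 1760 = 0.75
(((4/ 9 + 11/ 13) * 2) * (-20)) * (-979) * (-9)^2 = 4093726.15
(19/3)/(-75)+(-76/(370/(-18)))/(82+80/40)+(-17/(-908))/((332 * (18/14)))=-709459811/17567348400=-0.04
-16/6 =-8/3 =-2.67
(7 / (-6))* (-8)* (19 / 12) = 133 / 9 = 14.78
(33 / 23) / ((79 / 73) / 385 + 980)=309155 / 211162839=0.00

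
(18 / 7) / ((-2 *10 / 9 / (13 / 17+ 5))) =-567 / 85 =-6.67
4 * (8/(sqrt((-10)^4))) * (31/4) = 62/25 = 2.48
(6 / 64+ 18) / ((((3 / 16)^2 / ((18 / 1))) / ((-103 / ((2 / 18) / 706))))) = -6062935968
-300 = -300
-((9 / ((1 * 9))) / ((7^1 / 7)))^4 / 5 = -1 / 5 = -0.20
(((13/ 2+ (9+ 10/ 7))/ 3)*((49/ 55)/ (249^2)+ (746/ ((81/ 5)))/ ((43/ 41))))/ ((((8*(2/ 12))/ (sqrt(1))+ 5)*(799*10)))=4577610073727/ 934930891887300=0.00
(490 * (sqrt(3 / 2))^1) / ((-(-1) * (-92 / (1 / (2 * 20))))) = -49 * sqrt(6) / 736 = -0.16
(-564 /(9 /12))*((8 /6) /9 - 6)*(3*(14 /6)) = 831712 /27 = 30804.15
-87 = -87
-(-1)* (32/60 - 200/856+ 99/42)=59699/22470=2.66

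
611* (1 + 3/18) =4277/6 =712.83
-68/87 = -0.78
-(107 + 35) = -142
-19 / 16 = -1.19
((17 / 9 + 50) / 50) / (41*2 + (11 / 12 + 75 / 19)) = 17746 / 1485375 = 0.01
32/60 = 8/15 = 0.53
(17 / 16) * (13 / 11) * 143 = 2873 / 16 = 179.56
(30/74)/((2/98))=735/37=19.86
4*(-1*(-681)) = 2724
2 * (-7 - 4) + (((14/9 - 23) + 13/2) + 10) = -485/18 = -26.94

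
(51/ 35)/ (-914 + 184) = -51/ 25550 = -0.00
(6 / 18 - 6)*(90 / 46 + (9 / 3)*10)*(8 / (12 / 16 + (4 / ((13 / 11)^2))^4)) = -2218787561120 / 104180934389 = -21.30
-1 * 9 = -9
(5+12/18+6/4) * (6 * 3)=129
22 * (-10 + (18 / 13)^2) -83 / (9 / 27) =-72133 / 169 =-426.82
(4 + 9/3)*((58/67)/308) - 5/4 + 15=40593/2948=13.77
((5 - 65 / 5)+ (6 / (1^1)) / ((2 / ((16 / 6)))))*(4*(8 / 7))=0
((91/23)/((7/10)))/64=65/736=0.09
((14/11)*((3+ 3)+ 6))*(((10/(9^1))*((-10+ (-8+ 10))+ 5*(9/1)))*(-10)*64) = -13260800/33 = -401842.42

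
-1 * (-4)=4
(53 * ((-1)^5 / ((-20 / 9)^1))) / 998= 477 / 19960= 0.02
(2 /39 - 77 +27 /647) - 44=-3050846 /25233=-120.91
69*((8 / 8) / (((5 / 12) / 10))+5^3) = 10281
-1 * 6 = -6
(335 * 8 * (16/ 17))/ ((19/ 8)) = 343040/ 323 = 1062.04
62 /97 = 0.64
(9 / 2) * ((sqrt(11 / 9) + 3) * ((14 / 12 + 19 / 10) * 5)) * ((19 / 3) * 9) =1311 * sqrt(11) + 11799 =16147.10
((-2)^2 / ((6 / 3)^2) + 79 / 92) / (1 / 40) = 1710 / 23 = 74.35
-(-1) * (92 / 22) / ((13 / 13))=46 / 11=4.18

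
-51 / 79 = -0.65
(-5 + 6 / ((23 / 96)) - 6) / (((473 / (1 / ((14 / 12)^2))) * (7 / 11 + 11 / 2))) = 2584 / 726915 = 0.00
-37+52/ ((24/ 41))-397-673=-6109/ 6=-1018.17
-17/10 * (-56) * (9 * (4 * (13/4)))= 55692/5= 11138.40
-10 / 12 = -5 / 6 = -0.83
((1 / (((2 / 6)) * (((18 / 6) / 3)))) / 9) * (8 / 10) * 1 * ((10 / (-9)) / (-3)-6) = -608 / 405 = -1.50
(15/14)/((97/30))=225/679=0.33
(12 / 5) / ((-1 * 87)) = -4 / 145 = -0.03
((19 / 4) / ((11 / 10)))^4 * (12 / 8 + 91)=15068365625 / 468512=32162.18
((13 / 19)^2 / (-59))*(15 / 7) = -2535 / 149093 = -0.02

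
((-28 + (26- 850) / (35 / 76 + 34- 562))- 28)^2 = 4763672917056 / 1607448649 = 2963.50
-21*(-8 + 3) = 105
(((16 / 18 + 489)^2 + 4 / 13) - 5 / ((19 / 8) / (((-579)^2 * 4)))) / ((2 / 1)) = -51679895117 / 40014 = -1291545.34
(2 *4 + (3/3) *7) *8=120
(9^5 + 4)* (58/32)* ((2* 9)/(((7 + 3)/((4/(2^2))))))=15412833/80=192660.41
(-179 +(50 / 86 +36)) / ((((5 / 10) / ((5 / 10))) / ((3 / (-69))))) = 6124 / 989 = 6.19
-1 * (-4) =4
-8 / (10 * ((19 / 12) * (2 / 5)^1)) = -24 / 19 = -1.26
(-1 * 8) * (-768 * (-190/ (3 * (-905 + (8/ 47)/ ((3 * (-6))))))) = 164597760/ 382819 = 429.96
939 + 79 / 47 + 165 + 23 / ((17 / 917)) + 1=1875515 / 799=2347.33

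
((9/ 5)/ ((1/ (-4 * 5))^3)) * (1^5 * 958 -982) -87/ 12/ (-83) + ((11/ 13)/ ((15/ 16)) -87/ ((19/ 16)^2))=8075647230127/ 23371140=345539.29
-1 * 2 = -2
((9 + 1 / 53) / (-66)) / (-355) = 239 / 620895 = 0.00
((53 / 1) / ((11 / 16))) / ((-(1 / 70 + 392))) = -59360 / 301851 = -0.20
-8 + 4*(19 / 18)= -34 / 9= -3.78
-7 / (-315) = 1 / 45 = 0.02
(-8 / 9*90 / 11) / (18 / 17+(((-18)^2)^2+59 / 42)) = -57120 / 824500853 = -0.00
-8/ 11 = -0.73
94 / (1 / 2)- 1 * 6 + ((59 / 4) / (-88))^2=22554009 / 123904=182.03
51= 51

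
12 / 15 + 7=7.80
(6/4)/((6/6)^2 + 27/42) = 21/23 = 0.91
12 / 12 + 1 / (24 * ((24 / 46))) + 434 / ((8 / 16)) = 250295 / 288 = 869.08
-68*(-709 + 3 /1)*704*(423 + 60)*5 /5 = 16324256256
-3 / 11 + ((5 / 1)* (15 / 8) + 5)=1241 / 88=14.10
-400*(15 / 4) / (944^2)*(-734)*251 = 34543875 / 111392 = 310.11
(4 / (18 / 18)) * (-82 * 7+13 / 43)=-98676 / 43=-2294.79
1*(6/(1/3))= 18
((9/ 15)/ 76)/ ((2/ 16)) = 6/ 95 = 0.06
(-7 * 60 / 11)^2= 1457.85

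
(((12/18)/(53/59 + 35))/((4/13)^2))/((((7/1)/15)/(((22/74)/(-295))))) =-1859/4388496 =-0.00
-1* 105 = -105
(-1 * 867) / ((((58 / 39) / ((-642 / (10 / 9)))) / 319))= 1074543327 / 10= 107454332.70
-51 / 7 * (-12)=612 / 7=87.43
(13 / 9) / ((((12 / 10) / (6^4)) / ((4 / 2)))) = 3120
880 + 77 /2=1837 /2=918.50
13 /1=13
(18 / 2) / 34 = 9 / 34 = 0.26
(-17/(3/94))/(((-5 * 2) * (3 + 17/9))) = 2397/220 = 10.90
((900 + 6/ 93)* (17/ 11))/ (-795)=-474334/ 271095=-1.75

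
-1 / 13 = -0.08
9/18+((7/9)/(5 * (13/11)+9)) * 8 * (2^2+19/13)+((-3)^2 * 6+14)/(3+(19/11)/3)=12337703/566046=21.80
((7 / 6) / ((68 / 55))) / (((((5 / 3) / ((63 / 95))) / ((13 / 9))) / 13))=91091 / 12920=7.05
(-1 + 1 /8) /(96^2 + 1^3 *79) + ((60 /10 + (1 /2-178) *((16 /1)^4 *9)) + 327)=-7785003231727 /74360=-104693427.00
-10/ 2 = -5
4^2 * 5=80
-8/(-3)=2.67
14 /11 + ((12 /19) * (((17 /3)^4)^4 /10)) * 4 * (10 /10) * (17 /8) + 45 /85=154693928973204355158704 /254908332855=606861012508.36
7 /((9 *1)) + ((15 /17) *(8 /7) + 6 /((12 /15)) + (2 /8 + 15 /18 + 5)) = 65843 /4284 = 15.37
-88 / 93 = -0.95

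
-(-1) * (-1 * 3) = -3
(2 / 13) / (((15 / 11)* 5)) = 22 / 975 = 0.02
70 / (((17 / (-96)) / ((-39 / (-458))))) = -131040 / 3893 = -33.66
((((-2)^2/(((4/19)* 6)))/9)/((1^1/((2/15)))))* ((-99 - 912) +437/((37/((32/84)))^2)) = -11596498969/244510245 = -47.43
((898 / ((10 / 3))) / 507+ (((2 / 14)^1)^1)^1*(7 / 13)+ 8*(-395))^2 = 7127223338596 / 714025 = 9981756.01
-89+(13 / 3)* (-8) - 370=-1481 / 3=-493.67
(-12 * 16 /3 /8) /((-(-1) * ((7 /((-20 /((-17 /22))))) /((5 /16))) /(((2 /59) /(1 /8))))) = -17600 /7021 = -2.51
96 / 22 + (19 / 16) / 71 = 54737 / 12496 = 4.38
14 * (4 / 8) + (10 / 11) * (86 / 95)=1635 / 209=7.82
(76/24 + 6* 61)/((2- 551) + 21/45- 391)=-11075/28186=-0.39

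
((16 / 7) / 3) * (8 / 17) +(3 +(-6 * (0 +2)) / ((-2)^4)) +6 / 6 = 5153 / 1428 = 3.61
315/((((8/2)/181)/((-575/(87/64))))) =-174846000/29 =-6029172.41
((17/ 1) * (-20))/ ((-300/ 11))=187/ 15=12.47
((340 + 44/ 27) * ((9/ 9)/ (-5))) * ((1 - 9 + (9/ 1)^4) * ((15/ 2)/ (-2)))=15111218/ 9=1679024.22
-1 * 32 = -32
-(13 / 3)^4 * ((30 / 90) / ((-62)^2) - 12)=3952356863 / 934092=4231.23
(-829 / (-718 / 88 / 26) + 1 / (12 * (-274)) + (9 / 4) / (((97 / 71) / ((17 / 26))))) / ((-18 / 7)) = -3442012520849 / 3349067202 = -1027.75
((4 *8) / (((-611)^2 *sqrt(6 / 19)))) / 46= 8 *sqrt(114) / 25759149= 0.00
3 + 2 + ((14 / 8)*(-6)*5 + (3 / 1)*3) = -77 / 2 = -38.50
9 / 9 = 1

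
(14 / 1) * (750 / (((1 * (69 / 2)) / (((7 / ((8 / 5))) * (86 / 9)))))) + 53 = 12776.43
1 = 1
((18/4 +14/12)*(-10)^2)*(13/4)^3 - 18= 932861/48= 19434.60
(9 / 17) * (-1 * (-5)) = 45 / 17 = 2.65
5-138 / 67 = 197 / 67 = 2.94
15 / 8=1.88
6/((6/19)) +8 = 27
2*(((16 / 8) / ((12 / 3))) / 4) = 1 / 4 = 0.25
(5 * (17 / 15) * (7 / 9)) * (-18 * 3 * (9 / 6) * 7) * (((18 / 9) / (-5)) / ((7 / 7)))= 4998 / 5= 999.60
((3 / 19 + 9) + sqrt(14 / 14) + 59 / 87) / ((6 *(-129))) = -8956 / 639711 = -0.01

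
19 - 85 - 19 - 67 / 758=-64497 / 758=-85.09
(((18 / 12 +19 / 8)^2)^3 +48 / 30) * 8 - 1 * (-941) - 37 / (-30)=13781973199 / 491520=28039.50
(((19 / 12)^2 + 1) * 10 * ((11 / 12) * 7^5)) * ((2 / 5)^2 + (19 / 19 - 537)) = -62534460373 / 216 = -289511390.62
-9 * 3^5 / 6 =-729 / 2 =-364.50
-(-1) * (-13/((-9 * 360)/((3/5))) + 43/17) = 232421/91800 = 2.53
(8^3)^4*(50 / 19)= 3435973836800 / 19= 180840728252.63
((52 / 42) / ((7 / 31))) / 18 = 403 / 1323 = 0.30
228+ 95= 323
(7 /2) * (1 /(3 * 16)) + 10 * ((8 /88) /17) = 2269 /17952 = 0.13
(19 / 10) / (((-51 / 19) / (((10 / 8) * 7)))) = -2527 / 408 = -6.19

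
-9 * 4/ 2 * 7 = -126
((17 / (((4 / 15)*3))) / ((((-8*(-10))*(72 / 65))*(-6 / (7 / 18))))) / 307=-7735 / 152782848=-0.00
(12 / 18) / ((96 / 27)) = 3 / 16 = 0.19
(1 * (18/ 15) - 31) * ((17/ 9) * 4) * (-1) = 10132/ 45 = 225.16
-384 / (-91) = 384 / 91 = 4.22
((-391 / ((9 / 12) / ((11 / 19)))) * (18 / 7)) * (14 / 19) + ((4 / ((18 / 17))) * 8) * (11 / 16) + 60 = -1595585 / 3249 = -491.10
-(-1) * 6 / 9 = 2 / 3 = 0.67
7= 7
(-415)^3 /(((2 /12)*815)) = -85768050 /163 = -526184.36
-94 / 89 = -1.06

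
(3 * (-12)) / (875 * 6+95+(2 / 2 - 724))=-18 / 2311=-0.01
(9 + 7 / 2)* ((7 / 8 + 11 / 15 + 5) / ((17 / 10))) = 19825 / 408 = 48.59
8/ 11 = 0.73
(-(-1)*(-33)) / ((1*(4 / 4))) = -33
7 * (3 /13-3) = -252 /13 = -19.38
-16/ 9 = -1.78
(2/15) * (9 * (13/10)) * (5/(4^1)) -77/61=839/1220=0.69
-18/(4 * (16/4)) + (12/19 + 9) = 1293/152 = 8.51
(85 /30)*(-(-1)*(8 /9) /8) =17 /54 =0.31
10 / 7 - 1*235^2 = -55223.57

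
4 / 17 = 0.24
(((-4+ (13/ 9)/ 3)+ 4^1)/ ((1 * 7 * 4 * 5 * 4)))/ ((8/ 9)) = 13/ 13440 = 0.00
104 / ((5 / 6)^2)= 3744 / 25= 149.76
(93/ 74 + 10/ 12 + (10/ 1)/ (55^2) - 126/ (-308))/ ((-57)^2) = 336109/ 436373190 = 0.00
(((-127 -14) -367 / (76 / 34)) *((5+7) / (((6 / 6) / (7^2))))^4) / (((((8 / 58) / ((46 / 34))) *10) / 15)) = -173373240833391312 / 323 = -536759259546103.13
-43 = -43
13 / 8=1.62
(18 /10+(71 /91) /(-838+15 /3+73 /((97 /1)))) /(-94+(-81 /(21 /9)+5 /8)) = -66081797 /4704878295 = -0.01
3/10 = 0.30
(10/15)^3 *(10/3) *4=320/81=3.95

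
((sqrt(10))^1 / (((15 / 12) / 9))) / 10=18*sqrt(10) / 25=2.28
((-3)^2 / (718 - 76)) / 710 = 3 / 151940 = 0.00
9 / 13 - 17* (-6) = 1335 / 13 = 102.69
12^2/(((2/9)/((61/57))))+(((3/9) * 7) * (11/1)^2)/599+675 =46739890/34143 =1368.95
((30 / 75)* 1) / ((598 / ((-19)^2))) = 361 / 1495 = 0.24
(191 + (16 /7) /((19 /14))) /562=0.34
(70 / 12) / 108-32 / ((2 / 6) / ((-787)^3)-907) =19186137924641 / 214866026929368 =0.09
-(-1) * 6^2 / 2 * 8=144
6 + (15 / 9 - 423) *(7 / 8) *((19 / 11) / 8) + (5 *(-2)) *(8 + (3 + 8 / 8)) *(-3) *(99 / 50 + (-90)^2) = 1924981873 / 660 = 2916639.20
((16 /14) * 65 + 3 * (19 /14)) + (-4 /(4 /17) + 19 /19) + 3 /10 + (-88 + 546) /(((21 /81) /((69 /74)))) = 2214276 /1295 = 1709.87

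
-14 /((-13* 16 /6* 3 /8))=14 /13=1.08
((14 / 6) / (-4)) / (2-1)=-7 / 12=-0.58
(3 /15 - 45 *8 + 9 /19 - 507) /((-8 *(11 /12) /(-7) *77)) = -10.74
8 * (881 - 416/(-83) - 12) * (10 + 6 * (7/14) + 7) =11606880/83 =139841.93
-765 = -765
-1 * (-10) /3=10 /3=3.33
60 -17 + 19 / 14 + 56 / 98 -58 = -183 / 14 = -13.07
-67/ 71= -0.94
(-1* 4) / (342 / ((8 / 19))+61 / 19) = -304 / 61975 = -0.00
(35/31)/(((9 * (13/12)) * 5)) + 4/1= 4864/1209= 4.02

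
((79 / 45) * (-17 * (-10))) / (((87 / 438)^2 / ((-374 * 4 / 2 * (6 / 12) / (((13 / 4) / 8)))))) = -685225159168 / 98397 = -6963882.63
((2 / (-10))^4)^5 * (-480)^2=9216 / 3814697265625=0.00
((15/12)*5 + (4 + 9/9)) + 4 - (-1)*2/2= 65/4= 16.25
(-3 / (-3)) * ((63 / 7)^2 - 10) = 71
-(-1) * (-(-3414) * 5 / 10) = 1707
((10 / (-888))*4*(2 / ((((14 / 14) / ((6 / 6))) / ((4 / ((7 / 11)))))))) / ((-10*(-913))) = -4 / 64491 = -0.00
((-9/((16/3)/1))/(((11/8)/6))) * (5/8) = -405/88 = -4.60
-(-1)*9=9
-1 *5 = -5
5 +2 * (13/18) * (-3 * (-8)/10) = 127/15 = 8.47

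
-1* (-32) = 32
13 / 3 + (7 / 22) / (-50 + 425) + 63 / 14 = 12147 / 1375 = 8.83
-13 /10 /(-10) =13 /100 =0.13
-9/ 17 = -0.53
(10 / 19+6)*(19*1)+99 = 223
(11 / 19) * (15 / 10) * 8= 132 / 19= 6.95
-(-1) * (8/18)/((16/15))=5/12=0.42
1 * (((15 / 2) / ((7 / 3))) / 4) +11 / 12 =289 / 168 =1.72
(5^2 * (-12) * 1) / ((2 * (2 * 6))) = -25 / 2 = -12.50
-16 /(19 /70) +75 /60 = -4385 /76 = -57.70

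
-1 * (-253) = 253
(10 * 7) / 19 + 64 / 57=274 / 57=4.81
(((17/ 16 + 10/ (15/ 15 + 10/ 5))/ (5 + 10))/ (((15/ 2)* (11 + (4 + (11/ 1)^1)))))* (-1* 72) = -211/ 1950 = -0.11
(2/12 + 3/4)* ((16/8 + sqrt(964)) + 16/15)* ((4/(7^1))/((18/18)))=506/315 + 22* sqrt(241)/21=17.87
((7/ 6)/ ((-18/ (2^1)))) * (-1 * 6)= 7/ 9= 0.78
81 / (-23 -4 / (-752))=-5076 / 1441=-3.52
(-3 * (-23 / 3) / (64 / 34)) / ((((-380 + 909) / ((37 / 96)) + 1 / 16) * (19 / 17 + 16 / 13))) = 3197207 / 843459078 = 0.00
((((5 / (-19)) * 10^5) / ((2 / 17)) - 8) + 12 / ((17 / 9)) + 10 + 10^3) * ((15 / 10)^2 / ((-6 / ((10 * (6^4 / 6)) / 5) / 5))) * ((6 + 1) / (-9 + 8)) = -407810792340 / 323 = -1262572112.51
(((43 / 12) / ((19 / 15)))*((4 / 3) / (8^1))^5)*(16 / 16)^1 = 215 / 590976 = 0.00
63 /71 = 0.89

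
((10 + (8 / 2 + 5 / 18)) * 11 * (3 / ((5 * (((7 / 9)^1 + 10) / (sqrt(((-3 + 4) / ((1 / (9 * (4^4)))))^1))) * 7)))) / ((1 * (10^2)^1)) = 50886 / 84875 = 0.60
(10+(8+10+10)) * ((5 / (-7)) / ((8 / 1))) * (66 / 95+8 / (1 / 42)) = -15993 / 14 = -1142.36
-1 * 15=-15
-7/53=-0.13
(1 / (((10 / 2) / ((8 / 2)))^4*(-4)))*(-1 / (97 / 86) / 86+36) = -223424 / 60625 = -3.69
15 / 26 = 0.58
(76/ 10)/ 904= 19/ 2260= 0.01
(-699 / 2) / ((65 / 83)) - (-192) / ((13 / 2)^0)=-33057 / 130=-254.28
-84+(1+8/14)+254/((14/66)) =1115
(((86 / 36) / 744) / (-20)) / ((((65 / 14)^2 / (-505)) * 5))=212807 / 282906000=0.00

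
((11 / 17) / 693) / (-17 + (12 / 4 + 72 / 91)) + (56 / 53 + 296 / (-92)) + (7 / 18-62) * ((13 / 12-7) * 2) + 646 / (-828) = 976700712053 / 1345088484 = 726.12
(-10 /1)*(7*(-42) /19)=2940 /19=154.74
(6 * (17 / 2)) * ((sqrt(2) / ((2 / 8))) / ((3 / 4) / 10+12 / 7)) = 19040 * sqrt(2) / 167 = 161.24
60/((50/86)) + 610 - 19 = 694.20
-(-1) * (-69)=-69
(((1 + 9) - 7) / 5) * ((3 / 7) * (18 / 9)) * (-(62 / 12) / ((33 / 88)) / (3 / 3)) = -248 / 35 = -7.09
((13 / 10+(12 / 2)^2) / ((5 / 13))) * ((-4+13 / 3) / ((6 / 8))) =9698 / 225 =43.10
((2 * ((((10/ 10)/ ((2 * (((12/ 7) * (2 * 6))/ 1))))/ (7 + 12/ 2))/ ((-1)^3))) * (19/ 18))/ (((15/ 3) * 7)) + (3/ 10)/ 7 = 50411/ 1179360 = 0.04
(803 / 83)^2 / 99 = 58619 / 62001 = 0.95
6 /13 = 0.46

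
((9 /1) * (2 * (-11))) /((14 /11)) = -155.57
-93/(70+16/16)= -93/71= -1.31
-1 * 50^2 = -2500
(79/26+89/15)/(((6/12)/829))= 2900671/195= 14875.24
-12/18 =-2/3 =-0.67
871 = 871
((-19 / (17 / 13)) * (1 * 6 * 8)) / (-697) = 11856 / 11849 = 1.00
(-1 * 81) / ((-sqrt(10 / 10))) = 81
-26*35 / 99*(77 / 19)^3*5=-188838650 / 61731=-3059.06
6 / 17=0.35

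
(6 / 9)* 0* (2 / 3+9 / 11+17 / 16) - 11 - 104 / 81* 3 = -401 / 27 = -14.85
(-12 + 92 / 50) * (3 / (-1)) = 762 / 25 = 30.48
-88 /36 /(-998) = 11 /4491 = 0.00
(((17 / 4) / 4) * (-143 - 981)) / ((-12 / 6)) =4777 / 8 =597.12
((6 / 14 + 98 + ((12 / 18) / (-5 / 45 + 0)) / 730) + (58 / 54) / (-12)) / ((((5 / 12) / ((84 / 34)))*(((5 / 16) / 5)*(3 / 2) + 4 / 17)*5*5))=5209615424 / 73501875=70.88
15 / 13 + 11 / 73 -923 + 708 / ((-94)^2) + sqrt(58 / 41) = -1932020028 / 2096341 + sqrt(2378) / 41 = -920.43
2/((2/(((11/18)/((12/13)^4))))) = 314171/373248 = 0.84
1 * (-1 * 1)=-1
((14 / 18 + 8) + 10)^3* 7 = 33787663 / 729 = 46347.96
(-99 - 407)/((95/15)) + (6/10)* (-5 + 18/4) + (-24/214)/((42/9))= -11415933/142310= -80.22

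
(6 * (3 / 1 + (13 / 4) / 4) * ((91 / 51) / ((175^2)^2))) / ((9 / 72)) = 793 / 2277734375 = 0.00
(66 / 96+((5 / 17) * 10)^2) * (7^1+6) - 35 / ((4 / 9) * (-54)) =1704211 / 13872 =122.85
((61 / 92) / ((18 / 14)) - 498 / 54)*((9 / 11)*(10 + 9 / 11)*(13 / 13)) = -857871 / 11132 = -77.06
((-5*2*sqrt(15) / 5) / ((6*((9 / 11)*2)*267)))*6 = -11*sqrt(15) / 2403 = -0.02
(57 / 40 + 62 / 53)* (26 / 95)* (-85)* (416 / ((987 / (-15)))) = 126434984 / 331303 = 381.63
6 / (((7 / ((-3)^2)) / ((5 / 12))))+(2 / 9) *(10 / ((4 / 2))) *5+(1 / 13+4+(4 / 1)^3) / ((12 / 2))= 16475 / 819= 20.12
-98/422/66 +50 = 696251/13926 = 50.00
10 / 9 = 1.11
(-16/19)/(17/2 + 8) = -32/627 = -0.05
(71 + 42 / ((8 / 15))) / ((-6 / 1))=-599 / 24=-24.96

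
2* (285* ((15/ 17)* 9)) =76950/ 17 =4526.47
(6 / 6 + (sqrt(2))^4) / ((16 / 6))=15 / 8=1.88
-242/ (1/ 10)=-2420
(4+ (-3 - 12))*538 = -5918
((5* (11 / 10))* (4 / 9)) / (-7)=-22 / 63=-0.35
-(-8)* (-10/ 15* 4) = -64/ 3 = -21.33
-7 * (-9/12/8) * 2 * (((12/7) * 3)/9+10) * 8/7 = 111/7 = 15.86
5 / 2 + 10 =25 / 2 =12.50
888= 888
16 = 16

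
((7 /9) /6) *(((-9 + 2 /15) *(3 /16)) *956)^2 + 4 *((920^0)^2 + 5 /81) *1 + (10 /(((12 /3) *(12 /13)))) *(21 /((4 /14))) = 21231855199 /64800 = 327652.09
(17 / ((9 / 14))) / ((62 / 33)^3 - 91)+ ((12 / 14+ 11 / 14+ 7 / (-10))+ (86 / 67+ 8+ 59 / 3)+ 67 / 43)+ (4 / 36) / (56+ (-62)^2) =66827814459170353 / 2146193494836300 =31.14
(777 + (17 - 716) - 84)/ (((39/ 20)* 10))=-4/ 13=-0.31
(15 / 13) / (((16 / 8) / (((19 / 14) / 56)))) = 285 / 20384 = 0.01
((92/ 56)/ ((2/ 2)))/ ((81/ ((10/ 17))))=0.01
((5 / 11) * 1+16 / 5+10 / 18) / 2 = 1042 / 495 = 2.11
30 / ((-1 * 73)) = -30 / 73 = -0.41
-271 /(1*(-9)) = 271 /9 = 30.11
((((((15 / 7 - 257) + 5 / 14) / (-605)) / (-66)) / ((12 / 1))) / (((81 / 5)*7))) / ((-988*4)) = 509 / 429477624576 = 0.00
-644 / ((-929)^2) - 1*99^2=-8458665485 / 863041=-9801.00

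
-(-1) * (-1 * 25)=-25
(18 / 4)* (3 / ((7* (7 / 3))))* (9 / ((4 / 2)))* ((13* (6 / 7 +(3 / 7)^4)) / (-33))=-6757101 / 5176556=-1.31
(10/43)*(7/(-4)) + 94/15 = 7559/1290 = 5.86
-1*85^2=-7225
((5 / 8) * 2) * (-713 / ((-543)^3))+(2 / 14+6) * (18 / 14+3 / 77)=2808849076343 / 345182083092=8.14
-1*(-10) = 10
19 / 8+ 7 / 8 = 13 / 4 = 3.25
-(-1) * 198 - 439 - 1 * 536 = -777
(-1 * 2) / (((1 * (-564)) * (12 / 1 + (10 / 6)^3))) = 9 / 42206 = 0.00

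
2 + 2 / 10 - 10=-39 / 5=-7.80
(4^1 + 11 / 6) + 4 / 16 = 73 / 12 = 6.08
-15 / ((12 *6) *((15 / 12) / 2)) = -1 / 3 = -0.33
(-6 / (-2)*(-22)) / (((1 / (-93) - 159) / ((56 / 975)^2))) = 534688 / 390495625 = 0.00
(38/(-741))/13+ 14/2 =7.00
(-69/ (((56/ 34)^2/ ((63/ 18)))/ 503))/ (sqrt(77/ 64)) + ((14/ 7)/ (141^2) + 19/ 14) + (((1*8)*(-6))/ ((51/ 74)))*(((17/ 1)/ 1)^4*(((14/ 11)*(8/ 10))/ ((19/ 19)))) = -90667711697183/ 15308370 - 10030323*sqrt(77)/ 2156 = -5963577.75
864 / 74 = 432 / 37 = 11.68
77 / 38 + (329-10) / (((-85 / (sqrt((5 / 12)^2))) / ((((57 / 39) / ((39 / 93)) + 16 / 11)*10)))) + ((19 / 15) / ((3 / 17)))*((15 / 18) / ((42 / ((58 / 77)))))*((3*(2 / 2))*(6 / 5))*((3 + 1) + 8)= -31151073229 / 441335895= -70.58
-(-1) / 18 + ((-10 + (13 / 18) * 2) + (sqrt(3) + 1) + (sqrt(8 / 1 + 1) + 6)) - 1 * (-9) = sqrt(3) + 21 / 2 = 12.23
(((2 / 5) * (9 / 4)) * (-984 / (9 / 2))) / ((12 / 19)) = -311.60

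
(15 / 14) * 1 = 1.07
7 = 7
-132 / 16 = -33 / 4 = -8.25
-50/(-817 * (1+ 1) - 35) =50/1669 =0.03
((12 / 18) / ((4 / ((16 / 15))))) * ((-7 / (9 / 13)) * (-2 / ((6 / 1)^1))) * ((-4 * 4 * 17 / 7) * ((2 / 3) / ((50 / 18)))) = -56576 / 10125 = -5.59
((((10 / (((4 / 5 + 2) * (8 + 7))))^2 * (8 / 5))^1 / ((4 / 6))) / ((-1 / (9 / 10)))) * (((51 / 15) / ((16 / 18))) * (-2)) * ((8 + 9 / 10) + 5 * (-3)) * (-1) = 27999 / 4900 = 5.71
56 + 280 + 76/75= 25276/75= 337.01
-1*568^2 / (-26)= 161312 / 13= 12408.62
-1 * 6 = -6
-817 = -817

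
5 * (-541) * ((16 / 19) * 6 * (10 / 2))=-1298400 / 19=-68336.84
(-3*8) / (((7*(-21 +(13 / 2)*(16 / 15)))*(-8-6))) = -180 / 10339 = -0.02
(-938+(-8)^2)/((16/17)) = -7429/8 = -928.62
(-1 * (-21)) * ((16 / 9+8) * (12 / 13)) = 2464 / 13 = 189.54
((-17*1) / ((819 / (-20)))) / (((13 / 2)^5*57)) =10880 / 17333071119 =0.00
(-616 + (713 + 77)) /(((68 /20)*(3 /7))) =2030 /17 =119.41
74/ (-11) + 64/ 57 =-3514/ 627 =-5.60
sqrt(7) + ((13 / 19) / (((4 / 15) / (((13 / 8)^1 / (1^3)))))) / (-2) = -2535 / 1216 + sqrt(7) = 0.56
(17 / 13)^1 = 17 / 13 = 1.31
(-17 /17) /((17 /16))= -16 /17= -0.94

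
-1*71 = -71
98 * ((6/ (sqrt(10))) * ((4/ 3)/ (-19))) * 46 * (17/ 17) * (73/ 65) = -1316336 * sqrt(10)/ 6175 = -674.11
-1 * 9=-9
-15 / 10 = -3 / 2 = -1.50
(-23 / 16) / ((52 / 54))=-621 / 416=-1.49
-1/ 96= -0.01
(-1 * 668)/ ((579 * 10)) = -334/ 2895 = -0.12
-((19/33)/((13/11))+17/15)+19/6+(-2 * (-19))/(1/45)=222501/130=1711.55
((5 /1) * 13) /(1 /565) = 36725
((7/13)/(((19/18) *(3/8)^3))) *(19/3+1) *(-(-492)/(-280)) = -461824/3705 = -124.65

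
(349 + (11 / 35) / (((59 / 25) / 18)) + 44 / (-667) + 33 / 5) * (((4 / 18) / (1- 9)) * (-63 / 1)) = 123249557 / 196765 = 626.38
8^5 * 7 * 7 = 1605632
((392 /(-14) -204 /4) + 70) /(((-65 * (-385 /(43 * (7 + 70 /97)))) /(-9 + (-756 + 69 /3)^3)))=1482565847274 /31525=47028258.44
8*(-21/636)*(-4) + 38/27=3526/1431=2.46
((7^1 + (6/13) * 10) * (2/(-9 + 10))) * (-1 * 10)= -232.31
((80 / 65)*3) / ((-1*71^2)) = -48 / 65533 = -0.00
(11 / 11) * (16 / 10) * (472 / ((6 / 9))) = 5664 / 5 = 1132.80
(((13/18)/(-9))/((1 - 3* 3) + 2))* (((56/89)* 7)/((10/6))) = 0.04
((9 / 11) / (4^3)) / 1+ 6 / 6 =713 / 704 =1.01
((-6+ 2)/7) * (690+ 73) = -436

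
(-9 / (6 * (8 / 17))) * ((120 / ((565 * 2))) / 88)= -153 / 39776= -0.00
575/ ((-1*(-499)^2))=-575/ 249001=-0.00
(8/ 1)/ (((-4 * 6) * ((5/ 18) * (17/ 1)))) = -6/ 85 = -0.07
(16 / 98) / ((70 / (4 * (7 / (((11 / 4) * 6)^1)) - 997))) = -26276 / 11319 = -2.32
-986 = -986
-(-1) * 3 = 3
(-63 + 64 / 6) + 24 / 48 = -311 / 6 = -51.83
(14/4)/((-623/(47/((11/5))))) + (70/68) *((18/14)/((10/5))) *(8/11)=12025/33286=0.36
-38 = -38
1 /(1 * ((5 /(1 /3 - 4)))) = -11 /15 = -0.73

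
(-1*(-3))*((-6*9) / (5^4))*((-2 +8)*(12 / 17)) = -11664 / 10625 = -1.10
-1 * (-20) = 20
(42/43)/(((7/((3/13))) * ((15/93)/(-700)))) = -78120/559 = -139.75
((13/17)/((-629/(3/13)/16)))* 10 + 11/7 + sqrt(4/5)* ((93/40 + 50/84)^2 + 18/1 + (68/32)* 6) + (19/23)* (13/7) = 5269220/1721573 + 27714409* sqrt(5)/1764000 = 38.19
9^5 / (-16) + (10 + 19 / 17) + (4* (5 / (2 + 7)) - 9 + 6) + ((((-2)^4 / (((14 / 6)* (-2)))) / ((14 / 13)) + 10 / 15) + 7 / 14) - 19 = -443971097 / 119952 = -3701.24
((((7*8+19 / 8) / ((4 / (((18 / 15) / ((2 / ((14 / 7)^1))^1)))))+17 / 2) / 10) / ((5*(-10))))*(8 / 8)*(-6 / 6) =2081 / 40000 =0.05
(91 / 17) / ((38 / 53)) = 4823 / 646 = 7.47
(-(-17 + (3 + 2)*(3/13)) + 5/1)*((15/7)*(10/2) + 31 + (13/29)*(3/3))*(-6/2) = -6958467/2639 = -2636.78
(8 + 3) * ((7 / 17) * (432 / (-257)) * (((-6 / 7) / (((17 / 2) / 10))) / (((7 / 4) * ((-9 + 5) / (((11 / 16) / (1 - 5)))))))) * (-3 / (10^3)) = -29403 / 51991100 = -0.00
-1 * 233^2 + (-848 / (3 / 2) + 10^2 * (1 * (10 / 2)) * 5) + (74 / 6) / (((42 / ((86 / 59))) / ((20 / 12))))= -583795216 / 11151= -52353.62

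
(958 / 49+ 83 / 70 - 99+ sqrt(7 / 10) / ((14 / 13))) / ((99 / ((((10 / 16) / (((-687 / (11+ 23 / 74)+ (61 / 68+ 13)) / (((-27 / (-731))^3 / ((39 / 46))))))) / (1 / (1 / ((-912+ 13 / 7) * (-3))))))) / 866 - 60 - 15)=1125777117249 / 5661859971790157933 - 381629313 * sqrt(70) / 1617674277654330838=0.00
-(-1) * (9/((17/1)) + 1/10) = 107/170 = 0.63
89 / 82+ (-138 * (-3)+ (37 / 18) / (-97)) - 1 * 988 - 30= -21580882 / 35793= -602.94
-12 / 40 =-3 / 10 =-0.30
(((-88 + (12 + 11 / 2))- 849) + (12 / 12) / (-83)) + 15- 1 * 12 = -916.51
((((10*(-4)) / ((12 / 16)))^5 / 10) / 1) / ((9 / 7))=-73400320000 / 2187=-33562103.34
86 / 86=1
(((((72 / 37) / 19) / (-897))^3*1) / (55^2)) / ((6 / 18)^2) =-124416 / 28093439860879003325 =-0.00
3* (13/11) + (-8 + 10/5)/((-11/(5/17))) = 63/17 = 3.71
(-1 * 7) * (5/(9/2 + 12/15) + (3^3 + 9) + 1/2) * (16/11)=-222264/583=-381.24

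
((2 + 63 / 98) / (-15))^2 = 1369 / 44100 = 0.03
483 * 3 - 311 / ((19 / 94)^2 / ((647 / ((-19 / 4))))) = 7121752339 / 6859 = 1038307.67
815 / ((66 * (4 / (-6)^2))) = 2445 / 22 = 111.14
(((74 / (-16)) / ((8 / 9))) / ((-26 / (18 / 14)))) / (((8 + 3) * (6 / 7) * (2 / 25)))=24975 / 73216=0.34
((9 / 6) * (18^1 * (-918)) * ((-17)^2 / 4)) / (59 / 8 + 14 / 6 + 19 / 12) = -42978924 / 271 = -158593.82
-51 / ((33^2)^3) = -17 / 430489323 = -0.00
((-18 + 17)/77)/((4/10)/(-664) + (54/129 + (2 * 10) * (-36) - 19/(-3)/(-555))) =23769540/1317039132871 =0.00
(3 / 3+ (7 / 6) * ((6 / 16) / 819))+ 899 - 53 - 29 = 818.00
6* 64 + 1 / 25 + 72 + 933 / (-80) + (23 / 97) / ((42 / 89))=362488187 / 814800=444.88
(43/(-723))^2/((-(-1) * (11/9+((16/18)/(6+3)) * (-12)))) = 5547/58081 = 0.10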